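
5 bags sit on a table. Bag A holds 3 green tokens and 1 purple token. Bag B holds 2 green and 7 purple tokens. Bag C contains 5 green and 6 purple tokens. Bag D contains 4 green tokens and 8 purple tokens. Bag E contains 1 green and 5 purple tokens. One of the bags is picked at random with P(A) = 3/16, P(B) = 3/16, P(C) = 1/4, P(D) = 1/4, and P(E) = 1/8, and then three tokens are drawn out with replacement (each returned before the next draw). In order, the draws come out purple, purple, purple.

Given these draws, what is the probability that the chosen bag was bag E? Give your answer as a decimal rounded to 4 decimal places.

Compute the likelihood of the observed sequence for each case: P(data | bag A) = (1/4)(1/4)(1/4) = 0.015625; P(data | bag B) = (7/9)(7/9)(7/9) = 0.47051; P(data | bag C) = (6/11)(6/11)(6/11) = 0.16228; P(data | bag D) = (8/12)(8/12)(8/12) = 0.2963; P(data | bag E) = (5/6)(5/6)(5/6) = 0.5787.
The prior-weighted likelihoods are 3/16 · 0.015625 = 0.0029297, 3/16 · 0.47051 = 0.08822, 1/4 · 0.16228 = 0.040571, 1/4 · 0.2963 = 0.074074, 1/8 · 0.5787 = 0.072338; with total 0.27813.
So P(bag E | data) = (0.072338) / (0.27813) = 0.26008.

0.2601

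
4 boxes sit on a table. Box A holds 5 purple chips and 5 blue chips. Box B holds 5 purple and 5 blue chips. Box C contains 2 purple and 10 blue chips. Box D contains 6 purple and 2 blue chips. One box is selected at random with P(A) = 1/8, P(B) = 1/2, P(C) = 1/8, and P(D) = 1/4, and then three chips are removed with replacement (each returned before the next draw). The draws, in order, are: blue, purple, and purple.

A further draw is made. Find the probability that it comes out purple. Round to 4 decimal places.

Under each hypothesis, the probability of the observed sequence is: P(data | box A) = (5/10)(5/10)(5/10) = 0.125; P(data | box B) = (5/10)(5/10)(5/10) = 0.125; P(data | box C) = (10/12)(2/12)(2/12) = 0.023148; P(data | box D) = (2/8)(6/8)(6/8) = 0.14062.
The prior-weighted likelihoods are 1/8 · 0.125 = 0.015625, 1/2 · 0.125 = 0.0625, 1/8 · 0.023148 = 0.0028935, 1/4 · 0.14062 = 0.035156; summing to 0.11617.
Dividing through by the total gives posterior P(box A | data) = 0.1345, P(box B | data) = 0.53798, P(box C | data) = 0.024907, P(box D | data) = 0.30262.
So P(purple next | data) = Σ P(purple next | H) P(H | data) = (1/2)(0.1345) + (1/2)(0.53798) + (1/6)(0.024907) + (3/4)(0.30262) = 0.56735.

0.5674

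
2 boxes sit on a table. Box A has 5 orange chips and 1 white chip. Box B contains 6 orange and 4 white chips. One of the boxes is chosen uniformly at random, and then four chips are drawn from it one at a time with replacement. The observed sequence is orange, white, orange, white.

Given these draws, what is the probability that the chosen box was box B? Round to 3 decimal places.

0.749

Under each hypothesis, the probability of the observed sequence is: P(data | box A) = (5/6)(1/6)(5/6)(1/6) = 0.01929; P(data | box B) = (6/10)(4/10)(6/10)(4/10) = 0.0576.
Multiplying each by its prior: 1/2 · 0.01929 = 0.0096451, 1/2 · 0.0576 = 0.0288; these sum to 0.038445.
By Bayes' rule, P(box B | data) = (0.0288) / (0.038445) = 0.74912.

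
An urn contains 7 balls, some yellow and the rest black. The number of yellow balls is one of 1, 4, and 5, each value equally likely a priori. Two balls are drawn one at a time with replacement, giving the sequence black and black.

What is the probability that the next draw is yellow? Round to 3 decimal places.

0.268

The likelihood of the observed sequence under each hypothesis: P(data | r = 1) = (6/7)(6/7) = 36/49; P(data | r = 4) = (3/7)(3/7) = 9/49; P(data | r = 5) = (2/7)(2/7) = 4/49.
Multiplying each by its prior: 1/3 · 36/49 = 12/49, 1/3 · 9/49 = 3/49, 1/3 · 4/49 = 4/147; these sum to 1/3.
Dividing through by the total gives posterior P(r = 1 | data) = 36/49, P(r = 4 | data) = 9/49, P(r = 5 | data) = 4/49.
The predictive probability is P(yellow next | data) = (1/7)(36/49) + (4/7)(9/49) + (5/7)(4/49) = 92/343.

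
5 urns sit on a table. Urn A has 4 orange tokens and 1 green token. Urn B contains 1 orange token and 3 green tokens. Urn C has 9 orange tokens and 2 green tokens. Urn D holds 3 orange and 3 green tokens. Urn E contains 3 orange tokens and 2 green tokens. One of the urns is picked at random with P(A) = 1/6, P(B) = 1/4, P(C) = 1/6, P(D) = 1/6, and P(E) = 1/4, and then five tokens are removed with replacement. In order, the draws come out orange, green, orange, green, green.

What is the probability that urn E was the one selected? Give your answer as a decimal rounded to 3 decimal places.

0.302

The likelihood of the observed sequence under each hypothesis: P(data | urn A) = (4/5)(1/5)(4/5)(1/5)(1/5) = 0.00512; P(data | urn B) = (1/4)(3/4)(1/4)(3/4)(3/4) = 0.026367; P(data | urn C) = (9/11)(2/11)(9/11)(2/11)(2/11) = 0.0040236; P(data | urn D) = (3/6)(3/6)(3/6)(3/6)(3/6) = 0.03125; P(data | urn E) = (3/5)(2/5)(3/5)(2/5)(2/5) = 0.02304.
Weighting by the prior gives 1/6 · 0.00512 = 0.00085333, 1/4 · 0.026367 = 0.0065918, 1/6 · 0.0040236 = 0.0006706, 1/6 · 0.03125 = 0.0052083, 1/4 · 0.02304 = 0.00576; with total 0.019084.
Therefore the posterior P(urn E | data) = (0.00576) / (0.019084) = 0.30182.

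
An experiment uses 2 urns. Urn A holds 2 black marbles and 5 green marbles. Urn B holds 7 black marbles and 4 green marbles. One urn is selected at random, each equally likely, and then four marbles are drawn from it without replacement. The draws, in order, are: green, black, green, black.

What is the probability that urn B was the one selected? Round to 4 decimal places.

0.5720

The likelihood of the observed sequence under each hypothesis: P(data | urn A) = (5/7)(2/6)(4/5)(1/4) = 0.047619; P(data | urn B) = (4/11)(7/10)(3/9)(6/8) = 0.063636.
The prior-weighted likelihoods are 1/2 · 0.047619 = 0.02381, 1/2 · 0.063636 = 0.031818; these sum to 0.055628.
By Bayes' rule, P(urn B | data) = (0.031818) / (0.055628) = 0.57198.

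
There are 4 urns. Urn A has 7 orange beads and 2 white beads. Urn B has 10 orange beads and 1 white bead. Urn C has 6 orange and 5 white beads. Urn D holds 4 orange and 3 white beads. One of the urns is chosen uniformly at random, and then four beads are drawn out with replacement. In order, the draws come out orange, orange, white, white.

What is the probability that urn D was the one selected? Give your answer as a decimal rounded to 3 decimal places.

For each hypothesis, P(data | H) works out to: P(data | urn A) = (7/9)(7/9)(2/9)(2/9) = 0.029873; P(data | urn B) = (10/11)(10/11)(1/11)(1/11) = 0.0068301; P(data | urn C) = (6/11)(6/11)(5/11)(5/11) = 0.061471; P(data | urn D) = (4/7)(4/7)(3/7)(3/7) = 0.059975.
Weighting by the prior gives 1/4 · 0.029873 = 0.0074684, 1/4 · 0.0068301 = 0.0017075, 1/4 · 0.061471 = 0.015368, 1/4 · 0.059975 = 0.014994; with total 0.039537.
Hence P(urn D | data) = (0.014994) / (0.039537) = 0.37923.

0.379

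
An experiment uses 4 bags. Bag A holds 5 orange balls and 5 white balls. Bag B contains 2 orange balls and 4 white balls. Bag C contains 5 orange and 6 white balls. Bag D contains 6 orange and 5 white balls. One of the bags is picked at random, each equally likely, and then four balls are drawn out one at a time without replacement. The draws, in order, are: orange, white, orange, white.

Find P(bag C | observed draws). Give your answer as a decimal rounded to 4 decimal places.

0.2546

The likelihood of the observed sequence under each hypothesis: P(data | bag A) = (5/10)(5/9)(4/8)(4/7) = 0.079365; P(data | bag B) = (2/6)(4/5)(1/4)(3/3) = 0.066667; P(data | bag C) = (5/11)(6/10)(4/9)(5/8) = 0.075758; P(data | bag D) = (6/11)(5/10)(5/9)(4/8) = 0.075758.
Multiplying each by its prior: 1/4 · 0.079365 = 0.019841, 1/4 · 0.066667 = 0.016667, 1/4 · 0.075758 = 0.018939, 1/4 · 0.075758 = 0.018939; with total 0.074387.
Hence P(bag C | data) = (0.018939) / (0.074387) = 0.25461.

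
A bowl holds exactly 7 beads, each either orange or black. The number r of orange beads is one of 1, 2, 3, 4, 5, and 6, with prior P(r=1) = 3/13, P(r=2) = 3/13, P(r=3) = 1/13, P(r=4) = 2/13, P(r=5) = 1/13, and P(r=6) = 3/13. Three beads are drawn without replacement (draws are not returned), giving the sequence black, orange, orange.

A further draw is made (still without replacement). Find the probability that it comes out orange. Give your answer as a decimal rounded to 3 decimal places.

0.633

The likelihood of the observed sequence under each hypothesis: P(data | r = 1) = (6/7)(1/6)(0/5) = 0; P(data | r = 2) = (5/7)(2/6)(1/5) = 0.047619; P(data | r = 3) = (4/7)(3/6)(2/5) = 0.11429; P(data | r = 4) = (3/7)(4/6)(3/5) = 0.17143; P(data | r = 5) = (2/7)(5/6)(4/5) = 0.19048; P(data | r = 6) = (1/7)(6/6)(5/5) = 0.14286.
Weighting by the prior gives 3/13 · 0 = 0, 3/13 · 0.047619 = 0.010989, 1/13 · 0.11429 = 0.0087912, 2/13 · 0.17143 = 0.026374, 1/13 · 0.19048 = 0.014652, 3/13 · 0.14286 = 0.032967; with total 0.093773.
Normalising, the posterior is P(r = 1 | data) = 0, P(r = 2 | data) = 0.11719, P(r = 3 | data) = 0.09375, P(r = 4 | data) = 0.28125, P(r = 5 | data) = 0.15625, P(r = 6 | data) = 0.35156.
The predictive probability is P(orange next | data) = (0)(0.11719) + (1/4)(0.09375) + (1/2)(0.28125) + (3/4)(0.15625) + (1)(0.35156) = 0.63281.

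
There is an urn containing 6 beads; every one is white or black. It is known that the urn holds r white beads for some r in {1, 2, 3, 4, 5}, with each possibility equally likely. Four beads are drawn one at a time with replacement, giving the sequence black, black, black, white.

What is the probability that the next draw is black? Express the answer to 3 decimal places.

The likelihood of the observed sequence under each hypothesis: P(data | r = 1) = (5/6)(5/6)(5/6)(1/6) = 0.096451; P(data | r = 2) = (4/6)(4/6)(4/6)(2/6) = 0.098765; P(data | r = 3) = (3/6)(3/6)(3/6)(3/6) = 0.0625; P(data | r = 4) = (2/6)(2/6)(2/6)(4/6) = 0.024691; P(data | r = 5) = (1/6)(1/6)(1/6)(5/6) = 0.003858.
Multiplying each by its prior: 1/5 · 0.096451 = 0.01929, 1/5 · 0.098765 = 0.019753, 1/5 · 0.0625 = 0.0125, 1/5 · 0.024691 = 0.0049383, 1/5 · 0.003858 = 0.0007716; summing to 0.057253.
Dividing through by the total gives posterior P(r = 1 | data) = 0.33693, P(r = 2 | data) = 0.34501, P(r = 3 | data) = 0.21833, P(r = 4 | data) = 0.086253, P(r = 5 | data) = 0.013477.
So P(black next | data) = Σ P(black next | H) P(H | data) = (5/6)(0.33693) + (2/3)(0.34501) + (1/2)(0.21833) + (1/3)(0.086253) + (1/6)(0.013477) = 0.65094.

0.651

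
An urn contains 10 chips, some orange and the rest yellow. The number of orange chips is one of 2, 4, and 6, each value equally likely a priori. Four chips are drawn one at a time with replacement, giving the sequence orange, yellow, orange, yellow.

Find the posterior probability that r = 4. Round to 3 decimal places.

Under each hypothesis, the probability of the observed sequence is: P(data | r = 2) = (2/10)(8/10)(2/10)(8/10) = 0.0256; P(data | r = 4) = (4/10)(6/10)(4/10)(6/10) = 0.0576; P(data | r = 6) = (6/10)(4/10)(6/10)(4/10) = 0.0576.
The prior-weighted likelihoods are 1/3 · 0.0256 = 0.0085333, 1/3 · 0.0576 = 0.0192, 1/3 · 0.0576 = 0.0192; these sum to 0.046933.
So P(r = 4 | data) = (0.0192) / (0.046933) = 0.40909.

0.409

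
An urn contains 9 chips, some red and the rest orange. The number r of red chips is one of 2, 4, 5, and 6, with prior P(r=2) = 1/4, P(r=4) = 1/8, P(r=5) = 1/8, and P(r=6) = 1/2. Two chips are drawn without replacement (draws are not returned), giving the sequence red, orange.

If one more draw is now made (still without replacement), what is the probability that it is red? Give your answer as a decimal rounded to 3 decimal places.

Compute the likelihood of the observed sequence for each case: P(data | r = 2) = (2/9)(7/8) = 7/36; P(data | r = 4) = (4/9)(5/8) = 5/18; P(data | r = 5) = (5/9)(4/8) = 5/18; P(data | r = 6) = (6/9)(3/8) = 1/4.
The prior-weighted likelihoods are 1/4 · 7/36 = 7/144, 1/8 · 5/18 = 5/144, 1/8 · 5/18 = 5/144, 1/2 · 1/4 = 1/8; these sum to 35/144.
Normalising, the posterior is P(r = 2 | data) = 1/5, P(r = 4 | data) = 1/7, P(r = 5 | data) = 1/7, P(r = 6 | data) = 18/35.
So P(red next | data) = Σ P(red next | H) P(H | data) = (1/7)(1/5) + (3/7)(1/7) + (4/7)(1/7) + (5/7)(18/35) = 132/245.

0.539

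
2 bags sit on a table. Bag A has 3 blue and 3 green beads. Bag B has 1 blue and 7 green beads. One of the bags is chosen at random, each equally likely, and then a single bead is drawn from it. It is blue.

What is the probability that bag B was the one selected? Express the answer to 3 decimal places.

0.200

For each hypothesis, P(data | H) works out to: P(data | bag A) = (3/6) = 1/2; P(data | bag B) = (1/8) = 1/8.
The prior-weighted likelihoods are 1/2 · 1/2 = 1/4, 1/2 · 1/8 = 1/16; with total 5/16.
So P(bag B | data) = (1/16) / (5/16) = 1/5.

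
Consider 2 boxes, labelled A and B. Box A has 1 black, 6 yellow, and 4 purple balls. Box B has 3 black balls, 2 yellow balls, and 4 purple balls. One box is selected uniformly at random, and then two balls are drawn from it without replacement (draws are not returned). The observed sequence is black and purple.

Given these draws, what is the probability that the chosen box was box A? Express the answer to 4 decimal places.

Under each hypothesis, the probability of the observed sequence is: P(data | box A) = (1/11)(4/10) = 2/55; P(data | box B) = (3/9)(4/8) = 1/6.
Multiplying each by its prior: 1/2 · 2/55 = 1/55, 1/2 · 1/6 = 1/12; with total 67/660.
So P(box A | data) = (1/55) / (67/660) = 12/67.

0.1791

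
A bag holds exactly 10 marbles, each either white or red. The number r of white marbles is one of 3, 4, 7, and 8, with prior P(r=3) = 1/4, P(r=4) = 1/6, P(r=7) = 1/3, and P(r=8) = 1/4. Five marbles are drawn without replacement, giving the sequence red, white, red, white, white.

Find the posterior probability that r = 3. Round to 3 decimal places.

The likelihood of the observed sequence under each hypothesis: P(data | r = 3) = (7/10)(3/9)(6/8)(2/7)(1/6) = 0.0083333; P(data | r = 4) = (6/10)(4/9)(5/8)(3/7)(2/6) = 0.02381; P(data | r = 7) = (3/10)(7/9)(2/8)(6/7)(5/6) = 0.041667; P(data | r = 8) = (2/10)(8/9)(1/8)(7/7)(6/6) = 0.022222.
The prior-weighted likelihoods are 1/4 · 0.0083333 = 0.0020833, 1/6 · 0.02381 = 0.0039683, 1/3 · 0.041667 = 0.013889, 1/4 · 0.022222 = 0.0055556; summing to 0.025496.
By Bayes' rule, P(r = 3 | data) = (0.0020833) / (0.025496) = 0.081712.

0.082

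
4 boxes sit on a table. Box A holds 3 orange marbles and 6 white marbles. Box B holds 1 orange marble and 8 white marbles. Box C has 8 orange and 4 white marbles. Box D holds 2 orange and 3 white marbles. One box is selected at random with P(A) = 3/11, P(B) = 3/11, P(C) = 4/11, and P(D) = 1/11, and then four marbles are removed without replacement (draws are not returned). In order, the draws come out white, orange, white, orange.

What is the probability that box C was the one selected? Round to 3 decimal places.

Under each hypothesis, the probability of the observed sequence is: P(data | box A) = (6/9)(3/8)(5/7)(2/6) = 0.059524; P(data | box B) = (8/9)(1/8)(7/7)(0/6) = 0; P(data | box C) = (4/12)(8/11)(3/10)(7/9) = 0.056566; P(data | box D) = (3/5)(2/4)(2/3)(1/2) = 0.1.
Multiplying each by its prior: 3/11 · 0.059524 = 0.016234, 3/11 · 0 = 0, 4/11 · 0.056566 = 0.020569, 1/11 · 0.1 = 0.0090909; summing to 0.045894.
Therefore the posterior P(box C | data) = (0.020569) / (0.045894) = 0.44819.

0.448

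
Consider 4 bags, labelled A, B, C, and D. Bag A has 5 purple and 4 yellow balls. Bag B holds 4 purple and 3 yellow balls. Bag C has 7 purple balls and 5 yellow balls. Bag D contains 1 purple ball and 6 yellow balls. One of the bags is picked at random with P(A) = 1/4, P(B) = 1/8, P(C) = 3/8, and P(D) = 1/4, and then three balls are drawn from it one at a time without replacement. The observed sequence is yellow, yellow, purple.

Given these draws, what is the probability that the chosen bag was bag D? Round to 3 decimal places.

For each hypothesis, P(data | H) works out to: P(data | bag A) = (4/9)(3/8)(5/7) = 0.11905; P(data | bag B) = (3/7)(2/6)(4/5) = 0.11429; P(data | bag C) = (5/12)(4/11)(7/10) = 0.10606; P(data | bag D) = (6/7)(5/6)(1/5) = 0.14286.
Multiplying each by its prior: 1/4 · 0.11905 = 0.029762, 1/8 · 0.11429 = 0.014286, 3/8 · 0.10606 = 0.039773, 1/4 · 0.14286 = 0.035714; with total 0.11953.
By Bayes' rule, P(bag D | data) = (0.035714) / (0.11953) = 0.29878.

0.299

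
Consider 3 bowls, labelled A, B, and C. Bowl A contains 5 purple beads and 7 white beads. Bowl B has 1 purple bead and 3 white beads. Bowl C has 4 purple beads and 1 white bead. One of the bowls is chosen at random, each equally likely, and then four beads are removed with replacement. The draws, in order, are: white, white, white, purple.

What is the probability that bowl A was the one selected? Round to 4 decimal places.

The likelihood of the observed sequence under each hypothesis: P(data | bowl A) = (7/12)(7/12)(7/12)(5/12) = 0.082706; P(data | bowl B) = (3/4)(3/4)(3/4)(1/4) = 0.10547; P(data | bowl C) = (1/5)(1/5)(1/5)(4/5) = 0.0064.
Multiplying each by its prior: 1/3 · 0.082706 = 0.027569, 1/3 · 0.10547 = 0.035156, 1/3 · 0.0064 = 0.0021333; with total 0.064858.
By Bayes' rule, P(bowl A | data) = (0.027569) / (0.064858) = 0.42506.

0.4251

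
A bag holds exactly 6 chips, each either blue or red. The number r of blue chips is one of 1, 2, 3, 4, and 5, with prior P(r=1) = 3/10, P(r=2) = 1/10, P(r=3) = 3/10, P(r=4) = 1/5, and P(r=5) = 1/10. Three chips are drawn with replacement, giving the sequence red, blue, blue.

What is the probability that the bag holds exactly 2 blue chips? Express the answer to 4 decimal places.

0.0796

Compute the likelihood of the observed sequence for each case: P(data | r = 1) = (5/6)(1/6)(1/6) = 5/216; P(data | r = 2) = (4/6)(2/6)(2/6) = 2/27; P(data | r = 3) = (3/6)(3/6)(3/6) = 1/8; P(data | r = 4) = (2/6)(4/6)(4/6) = 4/27; P(data | r = 5) = (1/6)(5/6)(5/6) = 25/216.
Multiplying each by its prior: 3/10 · 5/216 = 1/144, 1/10 · 2/27 = 1/135, 3/10 · 1/8 = 3/80, 1/5 · 4/27 = 4/135, 1/10 · 25/216 = 5/432; summing to 67/720.
By Bayes' rule, P(r = 2 | data) = (1/135) / (67/720) = 16/201.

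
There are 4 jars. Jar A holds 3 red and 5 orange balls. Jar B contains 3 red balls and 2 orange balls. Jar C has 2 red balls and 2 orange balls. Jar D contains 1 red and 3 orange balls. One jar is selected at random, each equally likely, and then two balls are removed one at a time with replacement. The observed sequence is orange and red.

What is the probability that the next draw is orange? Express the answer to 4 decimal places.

0.5572

Under each hypothesis, the probability of the observed sequence is: P(data | jar A) = (5/8)(3/8) = 0.23438; P(data | jar B) = (2/5)(3/5) = 0.24; P(data | jar C) = (2/4)(2/4) = 0.25; P(data | jar D) = (3/4)(1/4) = 0.1875.
Weighting by the prior gives 1/4 · 0.23438 = 0.058594, 1/4 · 0.24 = 0.06, 1/4 · 0.25 = 0.0625, 1/4 · 0.1875 = 0.046875; with total 0.22797.
Normalising, the posterior is P(jar A | data) = 0.25703, P(jar B | data) = 0.26319, P(jar C | data) = 0.27416, P(jar D | data) = 0.20562.
The predictive probability is P(orange next | data) = (5/8)(0.25703) + (2/5)(0.26319) + (1/2)(0.27416) + (3/4)(0.20562) = 0.55721.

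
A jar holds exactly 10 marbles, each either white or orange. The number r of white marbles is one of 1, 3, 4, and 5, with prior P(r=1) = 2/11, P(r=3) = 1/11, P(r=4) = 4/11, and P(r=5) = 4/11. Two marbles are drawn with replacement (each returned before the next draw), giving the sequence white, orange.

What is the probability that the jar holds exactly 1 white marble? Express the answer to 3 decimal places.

0.077

Under each hypothesis, the probability of the observed sequence is: P(data | r = 1) = (1/10)(9/10) = 0.09; P(data | r = 3) = (3/10)(7/10) = 0.21; P(data | r = 4) = (4/10)(6/10) = 0.24; P(data | r = 5) = (5/10)(5/10) = 0.25.
The prior-weighted likelihoods are 2/11 · 0.09 = 0.016364, 1/11 · 0.21 = 0.019091, 4/11 · 0.24 = 0.087273, 4/11 · 0.25 = 0.090909; these sum to 0.21364.
Hence P(r = 1 | data) = (0.016364) / (0.21364) = 0.076596.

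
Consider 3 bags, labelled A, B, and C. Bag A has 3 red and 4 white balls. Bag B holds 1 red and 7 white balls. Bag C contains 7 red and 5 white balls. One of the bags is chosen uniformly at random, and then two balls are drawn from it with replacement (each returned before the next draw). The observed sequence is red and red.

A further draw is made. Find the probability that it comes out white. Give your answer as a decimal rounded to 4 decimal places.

Under each hypothesis, the probability of the observed sequence is: P(data | bag A) = (3/7)(3/7) = 0.18367; P(data | bag B) = (1/8)(1/8) = 0.015625; P(data | bag C) = (7/12)(7/12) = 0.34028.
Multiplying each by its prior: 1/3 · 0.18367 = 0.061224, 1/3 · 0.015625 = 0.0052083, 1/3 · 0.34028 = 0.11343; summing to 0.17986.
The posterior is then P(bag A | data) = 0.3404, P(bag B | data) = 0.028958, P(bag C | data) = 0.63064.
The predictive probability is P(white next | data) = (4/7)(0.3404) + (7/8)(0.028958) + (5/12)(0.63064) = 0.48262.

0.4826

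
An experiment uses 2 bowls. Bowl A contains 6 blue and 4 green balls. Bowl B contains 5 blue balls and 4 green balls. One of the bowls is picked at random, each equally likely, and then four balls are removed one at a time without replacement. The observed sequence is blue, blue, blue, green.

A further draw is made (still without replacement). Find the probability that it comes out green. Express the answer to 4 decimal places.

0.5455

For each hypothesis, P(data | H) works out to: P(data | bowl A) = (6/10)(5/9)(4/8)(4/7) = 2/21; P(data | bowl B) = (5/9)(4/8)(3/7)(4/6) = 5/63.
Multiplying each by its prior: 1/2 · 2/21 = 1/21, 1/2 · 5/63 = 5/126; summing to 11/126.
Dividing through by the total gives posterior P(bowl A | data) = 6/11, P(bowl B | data) = 5/11.
The predictive probability is P(green next | data) = (1/2)(6/11) + (3/5)(5/11) = 6/11.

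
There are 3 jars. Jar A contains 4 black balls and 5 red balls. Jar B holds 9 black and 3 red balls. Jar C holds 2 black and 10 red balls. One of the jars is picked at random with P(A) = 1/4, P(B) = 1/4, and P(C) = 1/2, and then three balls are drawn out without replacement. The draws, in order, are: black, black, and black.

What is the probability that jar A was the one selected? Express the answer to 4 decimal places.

Under each hypothesis, the probability of the observed sequence is: P(data | jar A) = (4/9)(3/8)(2/7) = 0.047619; P(data | jar B) = (9/12)(8/11)(7/10) = 0.38182; P(data | jar C) = (2/12)(1/11)(0/10) = 0.
Multiplying each by its prior: 1/4 · 0.047619 = 0.011905, 1/4 · 0.38182 = 0.095455, 1/2 · 0 = 0; summing to 0.10736.
Therefore the posterior P(jar A | data) = (0.011905) / (0.10736) = 0.11089.

0.1109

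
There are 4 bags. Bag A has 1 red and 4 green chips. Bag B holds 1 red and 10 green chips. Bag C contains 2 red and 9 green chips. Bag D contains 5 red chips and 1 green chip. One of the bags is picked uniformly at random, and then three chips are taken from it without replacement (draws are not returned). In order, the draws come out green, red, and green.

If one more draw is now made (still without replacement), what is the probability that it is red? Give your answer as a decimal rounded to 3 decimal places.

0.042

The likelihood of the observed sequence under each hypothesis: P(data | bag A) = (4/5)(1/4)(3/3) = 1/5; P(data | bag B) = (10/11)(1/10)(9/9) = 1/11; P(data | bag C) = (9/11)(2/10)(8/9) = 8/55; P(data | bag D) = (1/6)(5/5)(0/4) = 0.
Weighting by the prior gives 1/4 · 1/5 = 1/20, 1/4 · 1/11 = 1/44, 1/4 · 8/55 = 2/55, 1/4 · 0 = 0; these sum to 6/55.
Dividing through by the total gives posterior P(bag A | data) = 11/24, P(bag B | data) = 5/24, P(bag C | data) = 1/3, P(bag D | data) = 0.
Averaging over the posterior, P(red next | data) = (0)(11/24) + (0)(5/24) + (1/8)(1/3) = 1/24.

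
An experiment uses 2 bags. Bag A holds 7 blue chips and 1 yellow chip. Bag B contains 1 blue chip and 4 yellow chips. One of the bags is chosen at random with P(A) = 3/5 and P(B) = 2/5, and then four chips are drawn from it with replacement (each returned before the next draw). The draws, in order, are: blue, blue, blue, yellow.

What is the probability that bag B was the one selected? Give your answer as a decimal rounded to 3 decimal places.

0.048

For each hypothesis, P(data | H) works out to: P(data | bag A) = (7/8)(7/8)(7/8)(1/8) = 0.08374; P(data | bag B) = (1/5)(1/5)(1/5)(4/5) = 0.0064.
The prior-weighted likelihoods are 3/5 · 0.08374 = 0.050244, 2/5 · 0.0064 = 0.00256; summing to 0.052804.
By Bayes' rule, P(bag B | data) = (0.00256) / (0.052804) = 0.048481.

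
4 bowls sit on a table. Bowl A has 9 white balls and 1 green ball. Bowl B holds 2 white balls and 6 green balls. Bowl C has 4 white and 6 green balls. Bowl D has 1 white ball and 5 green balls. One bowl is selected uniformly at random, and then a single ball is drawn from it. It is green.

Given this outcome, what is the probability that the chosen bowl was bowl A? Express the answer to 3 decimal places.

0.044

Under each hypothesis, the probability of this draw is: P(data | bowl A) = (1/10) = 1/10; P(data | bowl B) = (6/8) = 3/4; P(data | bowl C) = (6/10) = 3/5; P(data | bowl D) = (5/6) = 5/6.
The prior-weighted likelihoods are 1/4 · 1/10 = 1/40, 1/4 · 3/4 = 3/16, 1/4 · 3/5 = 3/20, 1/4 · 5/6 = 5/24; summing to 137/240.
So P(bowl A | data) = (1/40) / (137/240) = 6/137.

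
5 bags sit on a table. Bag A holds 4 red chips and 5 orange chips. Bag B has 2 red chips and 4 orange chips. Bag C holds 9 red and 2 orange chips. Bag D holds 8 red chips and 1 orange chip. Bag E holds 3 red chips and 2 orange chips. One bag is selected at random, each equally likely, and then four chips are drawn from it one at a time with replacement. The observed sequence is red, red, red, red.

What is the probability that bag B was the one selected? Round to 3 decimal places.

0.010

For each hypothesis, P(data | H) works out to: P(data | bag A) = (4/9)(4/9)(4/9)(4/9) = 0.039018; P(data | bag B) = (2/6)(2/6)(2/6)(2/6) = 0.012346; P(data | bag C) = (9/11)(9/11)(9/11)(9/11) = 0.44813; P(data | bag D) = (8/9)(8/9)(8/9)(8/9) = 0.6243; P(data | bag E) = (3/5)(3/5)(3/5)(3/5) = 0.1296.
Multiplying each by its prior: 1/5 · 0.039018 = 0.0078037, 1/5 · 0.012346 = 0.0024691, 1/5 · 0.44813 = 0.089625, 1/5 · 0.6243 = 0.12486, 1/5 · 0.1296 = 0.02592; these sum to 0.25068.
Hence P(bag B | data) = (0.0024691) / (0.25068) = 0.0098499.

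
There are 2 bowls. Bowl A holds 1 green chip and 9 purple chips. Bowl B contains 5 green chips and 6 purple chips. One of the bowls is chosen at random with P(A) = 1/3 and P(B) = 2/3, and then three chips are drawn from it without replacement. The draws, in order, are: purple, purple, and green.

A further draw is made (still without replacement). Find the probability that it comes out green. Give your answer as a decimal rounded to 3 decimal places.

For each hypothesis, P(data | H) works out to: P(data | bowl A) = (9/10)(8/9)(1/8) = 1/10; P(data | bowl B) = (6/11)(5/10)(5/9) = 5/33.
Weighting by the prior gives 1/3 · 1/10 = 1/30, 2/3 · 5/33 = 10/99; these sum to 133/990.
The posterior is then P(bowl A | data) = 33/133, P(bowl B | data) = 100/133.
The predictive probability is P(green next | data) = (0)(33/133) + (1/2)(100/133) = 50/133.

0.376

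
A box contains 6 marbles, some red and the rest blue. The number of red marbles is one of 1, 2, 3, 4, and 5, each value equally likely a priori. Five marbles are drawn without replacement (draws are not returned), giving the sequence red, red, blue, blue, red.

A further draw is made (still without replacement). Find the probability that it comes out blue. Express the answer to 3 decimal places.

For each hypothesis, P(data | H) works out to: P(data | r = 1) = (1/6)(0/5) = 0; P(data | r = 2) = (2/6)(1/5)(4/4)(3/3)(0/2) = 0; P(data | r = 3) = (3/6)(2/5)(3/4)(2/3)(1/2) = 1/20; P(data | r = 4) = (4/6)(3/5)(2/4)(1/3)(2/2) = 1/15; P(data | r = 5) = (5/6)(4/5)(1/4)(0/3) = 0.
Weighting by the prior gives 1/5 · 0 = 0, 1/5 · 0 = 0, 1/5 · 1/20 = 1/100, 1/5 · 1/15 = 1/75, 1/5 · 0 = 0; these sum to 7/300.
Normalising, the posterior is P(r = 1 | data) = 0, P(r = 2 | data) = 0, P(r = 3 | data) = 3/7, P(r = 4 | data) = 4/7, P(r = 5 | data) = 0.
So P(blue next | data) = Σ P(blue next | H) P(H | data) = (1)(3/7) + (0)(4/7) = 3/7.

0.429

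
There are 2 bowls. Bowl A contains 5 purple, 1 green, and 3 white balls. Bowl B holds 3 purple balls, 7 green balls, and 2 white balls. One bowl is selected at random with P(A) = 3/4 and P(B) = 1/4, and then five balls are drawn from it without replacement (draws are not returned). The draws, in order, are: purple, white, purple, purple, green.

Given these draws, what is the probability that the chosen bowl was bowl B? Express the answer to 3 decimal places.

The likelihood of the observed sequence under each hypothesis: P(data | bowl A) = (5/9)(3/8)(4/7)(3/6)(1/5) = 0.011905; P(data | bowl B) = (3/12)(2/11)(2/10)(1/9)(7/8) = 0.00088384.
Multiplying each by its prior: 3/4 · 0.011905 = 0.0089286, 1/4 · 0.00088384 = 0.00022096; summing to 0.0091495.
By Bayes' rule, P(bowl B | data) = (0.00022096) / (0.0091495) = 0.02415.

0.024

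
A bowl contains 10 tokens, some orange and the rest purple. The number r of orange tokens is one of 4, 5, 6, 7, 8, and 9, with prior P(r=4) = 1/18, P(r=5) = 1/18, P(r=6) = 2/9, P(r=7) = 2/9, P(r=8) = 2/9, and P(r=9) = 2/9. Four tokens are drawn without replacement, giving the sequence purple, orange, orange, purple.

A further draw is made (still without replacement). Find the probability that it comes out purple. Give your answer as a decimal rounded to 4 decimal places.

Under each hypothesis, the probability of the observed sequence is: P(data | r = 4) = (6/10)(4/9)(3/8)(5/7) = 0.071429; P(data | r = 5) = (5/10)(5/9)(4/8)(4/7) = 0.079365; P(data | r = 6) = (4/10)(6/9)(5/8)(3/7) = 0.071429; P(data | r = 7) = (3/10)(7/9)(6/8)(2/7) = 0.05; P(data | r = 8) = (2/10)(8/9)(7/8)(1/7) = 0.022222; P(data | r = 9) = (1/10)(9/9)(8/8)(0/7) = 0.
Multiplying each by its prior: 1/18 · 0.071429 = 0.0039683, 1/18 · 0.079365 = 0.0044092, 2/9 · 0.071429 = 0.015873, 2/9 · 0.05 = 0.011111, 2/9 · 0.022222 = 0.0049383, 2/9 · 0 = 0; summing to 0.0403.
Normalising, the posterior is P(r = 4 | data) = 0.098468, P(r = 5 | data) = 0.10941, P(r = 6 | data) = 0.39387, P(r = 7 | data) = 0.27571, P(r = 8 | data) = 0.12254, P(r = 9 | data) = 0.
So P(purple next | data) = Σ P(purple next | H) P(H | data) = (2/3)(0.098468) + (1/2)(0.10941) + (1/3)(0.39387) + (1/6)(0.27571) + (0)(0.12254) = 0.29759.

0.2976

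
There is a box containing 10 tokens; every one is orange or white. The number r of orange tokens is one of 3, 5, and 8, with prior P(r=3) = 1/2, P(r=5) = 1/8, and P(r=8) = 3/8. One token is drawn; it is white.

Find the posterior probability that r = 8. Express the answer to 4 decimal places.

0.1538

Under each hypothesis, the probability of this draw is: P(data | r = 3) = (7/10) = 7/10; P(data | r = 5) = (5/10) = 1/2; P(data | r = 8) = (2/10) = 1/5.
The prior-weighted likelihoods are 1/2 · 7/10 = 7/20, 1/8 · 1/2 = 1/16, 3/8 · 1/5 = 3/40; summing to 39/80.
So P(r = 8 | data) = (3/40) / (39/80) = 2/13.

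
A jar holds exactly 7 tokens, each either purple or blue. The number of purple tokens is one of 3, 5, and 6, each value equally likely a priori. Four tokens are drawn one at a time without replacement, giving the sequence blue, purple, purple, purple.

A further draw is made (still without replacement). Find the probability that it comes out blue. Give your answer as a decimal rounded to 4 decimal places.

0.2424

For each hypothesis, P(data | H) works out to: P(data | r = 3) = (4/7)(3/6)(2/5)(1/4) = 1/35; P(data | r = 5) = (2/7)(5/6)(4/5)(3/4) = 1/7; P(data | r = 6) = (1/7)(6/6)(5/5)(4/4) = 1/7.
Multiplying each by its prior: 1/3 · 1/35 = 1/105, 1/3 · 1/7 = 1/21, 1/3 · 1/7 = 1/21; these sum to 11/105.
Dividing through by the total gives posterior P(r = 3 | data) = 1/11, P(r = 5 | data) = 5/11, P(r = 6 | data) = 5/11.
The predictive probability is P(blue next | data) = (1)(1/11) + (1/3)(5/11) + (0)(5/11) = 8/33.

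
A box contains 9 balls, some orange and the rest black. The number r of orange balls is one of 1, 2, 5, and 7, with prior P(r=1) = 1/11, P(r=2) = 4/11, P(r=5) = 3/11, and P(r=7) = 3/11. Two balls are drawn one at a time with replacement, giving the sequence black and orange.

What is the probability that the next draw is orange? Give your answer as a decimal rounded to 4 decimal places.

The likelihood of the observed sequence under each hypothesis: P(data | r = 1) = (8/9)(1/9) = 8/81; P(data | r = 2) = (7/9)(2/9) = 14/81; P(data | r = 5) = (4/9)(5/9) = 20/81; P(data | r = 7) = (2/9)(7/9) = 14/81.
Multiplying each by its prior: 1/11 · 8/81 = 8/891, 4/11 · 14/81 = 56/891, 3/11 · 20/81 = 20/297, 3/11 · 14/81 = 14/297; with total 166/891.
Dividing through by the total gives posterior P(r = 1 | data) = 4/83, P(r = 2 | data) = 28/83, P(r = 5 | data) = 30/83, P(r = 7 | data) = 21/83.
Averaging over the posterior, P(orange next | data) = (1/9)(4/83) + (2/9)(28/83) + (5/9)(30/83) + (7/9)(21/83) = 119/249.

0.4779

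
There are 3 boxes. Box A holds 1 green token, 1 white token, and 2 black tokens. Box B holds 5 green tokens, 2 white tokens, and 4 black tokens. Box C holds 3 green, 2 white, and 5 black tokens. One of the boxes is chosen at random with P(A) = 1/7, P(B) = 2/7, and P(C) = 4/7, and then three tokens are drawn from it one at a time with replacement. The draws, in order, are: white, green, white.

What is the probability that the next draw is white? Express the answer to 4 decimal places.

0.2025

For each hypothesis, P(data | H) works out to: P(data | box A) = (1/4)(1/4)(1/4) = 0.015625; P(data | box B) = (2/11)(5/11)(2/11) = 0.015026; P(data | box C) = (2/10)(3/10)(2/10) = 0.012.
The prior-weighted likelihoods are 1/7 · 0.015625 = 0.0022321, 2/7 · 0.015026 = 0.0042932, 4/7 · 0.012 = 0.0068571; these sum to 0.013383.
Dividing through by the total gives posterior P(box A | data) = 0.1668, P(box B | data) = 0.32081, P(box C | data) = 0.5124.
So P(white next | data) = Σ P(white next | H) P(H | data) = (1/4)(0.1668) + (2/11)(0.32081) + (1/5)(0.5124) = 0.20251.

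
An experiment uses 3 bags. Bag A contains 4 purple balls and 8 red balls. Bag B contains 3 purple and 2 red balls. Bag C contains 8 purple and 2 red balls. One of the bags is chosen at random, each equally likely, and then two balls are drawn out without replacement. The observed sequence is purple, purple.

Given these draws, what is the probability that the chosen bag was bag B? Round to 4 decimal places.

0.2961

Compute the likelihood of the observed sequence for each case: P(data | bag A) = (4/12)(3/11) = 0.090909; P(data | bag B) = (3/5)(2/4) = 0.3; P(data | bag C) = (8/10)(7/9) = 0.62222.
Multiplying each by its prior: 1/3 · 0.090909 = 0.030303, 1/3 · 0.3 = 0.1, 1/3 · 0.62222 = 0.20741; these sum to 0.33771.
Therefore the posterior P(bag B | data) = (0.1) / (0.33771) = 0.29611.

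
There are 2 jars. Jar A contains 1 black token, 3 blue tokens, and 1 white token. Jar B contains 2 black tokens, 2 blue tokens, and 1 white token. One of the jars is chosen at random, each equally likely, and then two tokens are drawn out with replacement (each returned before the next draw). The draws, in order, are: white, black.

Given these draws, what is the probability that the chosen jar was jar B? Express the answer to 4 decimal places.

Compute the likelihood of the observed sequence for each case: P(data | jar A) = (1/5)(1/5) = 1/25; P(data | jar B) = (1/5)(2/5) = 2/25.
Multiplying each by its prior: 1/2 · 1/25 = 1/50, 1/2 · 2/25 = 1/25; these sum to 3/50.
By Bayes' rule, P(jar B | data) = (1/25) / (3/50) = 2/3.

0.6667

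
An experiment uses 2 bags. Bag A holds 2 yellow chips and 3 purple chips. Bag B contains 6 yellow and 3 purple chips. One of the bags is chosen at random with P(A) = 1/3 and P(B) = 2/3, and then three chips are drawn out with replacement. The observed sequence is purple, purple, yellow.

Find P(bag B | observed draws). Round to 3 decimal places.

Under each hypothesis, the probability of the observed sequence is: P(data | bag A) = (3/5)(3/5)(2/5) = 0.144; P(data | bag B) = (3/9)(3/9)(6/9) = 0.074074.
Multiplying each by its prior: 1/3 · 0.144 = 0.048, 2/3 · 0.074074 = 0.049383; these sum to 0.097383.
By Bayes' rule, P(bag B | data) = (0.049383) / (0.097383) = 0.5071.

0.507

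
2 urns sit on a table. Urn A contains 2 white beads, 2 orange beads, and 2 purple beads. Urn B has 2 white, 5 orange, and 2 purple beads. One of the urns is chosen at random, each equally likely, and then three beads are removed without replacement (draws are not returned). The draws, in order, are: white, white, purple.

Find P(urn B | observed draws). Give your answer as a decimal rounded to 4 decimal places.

The likelihood of the observed sequence under each hypothesis: P(data | urn A) = (2/6)(1/5)(2/4) = 1/30; P(data | urn B) = (2/9)(1/8)(2/7) = 1/126.
Weighting by the prior gives 1/2 · 1/30 = 1/60, 1/2 · 1/126 = 1/252; these sum to 13/630.
So P(urn B | data) = (1/252) / (13/630) = 5/26.

0.1923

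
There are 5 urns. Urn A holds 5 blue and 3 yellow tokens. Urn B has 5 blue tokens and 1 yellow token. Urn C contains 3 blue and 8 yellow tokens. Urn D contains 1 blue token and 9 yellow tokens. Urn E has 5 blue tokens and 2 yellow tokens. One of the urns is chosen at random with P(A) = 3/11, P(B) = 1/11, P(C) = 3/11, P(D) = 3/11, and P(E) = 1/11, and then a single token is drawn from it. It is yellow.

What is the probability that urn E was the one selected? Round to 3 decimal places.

For each hypothesis, P(data | H) works out to: P(data | urn A) = (3/8) = 0.375; P(data | urn B) = (1/6) = 0.16667; P(data | urn C) = (8/11) = 0.72727; P(data | urn D) = (9/10) = 0.9; P(data | urn E) = (2/7) = 0.28571.
The prior-weighted likelihoods are 3/11 · 0.375 = 0.10227, 1/11 · 0.16667 = 0.015152, 3/11 · 0.72727 = 0.19835, 3/11 · 0.9 = 0.24545, 1/11 · 0.28571 = 0.025974; these sum to 0.5872.
So P(urn E | data) = (0.025974) / (0.5872) = 0.044234.

0.044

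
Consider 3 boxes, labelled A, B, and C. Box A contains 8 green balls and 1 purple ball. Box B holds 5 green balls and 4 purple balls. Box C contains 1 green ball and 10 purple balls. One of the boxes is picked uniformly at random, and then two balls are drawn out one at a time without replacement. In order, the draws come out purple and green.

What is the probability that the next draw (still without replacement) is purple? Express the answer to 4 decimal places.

Compute the likelihood of the observed sequence for each case: P(data | box A) = (1/9)(8/8) = 1/9; P(data | box B) = (4/9)(5/8) = 5/18; P(data | box C) = (10/11)(1/10) = 1/11.
Multiplying each by its prior: 1/3 · 1/9 = 1/27, 1/3 · 5/18 = 5/54, 1/3 · 1/11 = 1/33; summing to 95/594.
Normalising, the posterior is P(box A | data) = 22/95, P(box B | data) = 11/19, P(box C | data) = 18/95.
The predictive probability is P(purple next | data) = (0)(22/95) + (3/7)(11/19) + (1)(18/95) = 291/665.

0.4376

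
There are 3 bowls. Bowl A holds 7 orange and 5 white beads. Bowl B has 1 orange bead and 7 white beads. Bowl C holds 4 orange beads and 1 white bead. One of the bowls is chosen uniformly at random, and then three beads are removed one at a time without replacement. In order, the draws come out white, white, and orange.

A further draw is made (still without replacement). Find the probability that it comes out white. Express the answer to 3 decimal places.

Under each hypothesis, the probability of the observed sequence is: P(data | bowl A) = (5/12)(4/11)(7/10) = 7/66; P(data | bowl B) = (7/8)(6/7)(1/6) = 1/8; P(data | bowl C) = (1/5)(0/4) = 0.
The prior-weighted likelihoods are 1/3 · 7/66 = 7/198, 1/3 · 1/8 = 1/24, 1/3 · 0 = 0; summing to 61/792.
Dividing through by the total gives posterior P(bowl A | data) = 28/61, P(bowl B | data) = 33/61, P(bowl C | data) = 0.
Averaging over the posterior, P(white next | data) = (1/3)(28/61) + (1)(33/61) = 127/183.

0.694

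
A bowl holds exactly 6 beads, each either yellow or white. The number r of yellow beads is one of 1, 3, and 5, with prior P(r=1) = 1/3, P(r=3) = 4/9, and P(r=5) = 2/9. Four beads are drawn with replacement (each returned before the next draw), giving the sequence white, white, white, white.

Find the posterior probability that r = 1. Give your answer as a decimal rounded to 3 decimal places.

0.852

The likelihood of the observed sequence under each hypothesis: P(data | r = 1) = (5/6)(5/6)(5/6)(5/6) = 0.48225; P(data | r = 3) = (3/6)(3/6)(3/6)(3/6) = 0.0625; P(data | r = 5) = (1/6)(1/6)(1/6)(1/6) = 0.0007716.
Multiplying each by its prior: 1/3 · 0.48225 = 0.16075, 4/9 · 0.0625 = 0.027778, 2/9 · 0.0007716 = 0.00017147; these sum to 0.1887.
Hence P(r = 1 | data) = (0.16075) / (0.1887) = 0.85189.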